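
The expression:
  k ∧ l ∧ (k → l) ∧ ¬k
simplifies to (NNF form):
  False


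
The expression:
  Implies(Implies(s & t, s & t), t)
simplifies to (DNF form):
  t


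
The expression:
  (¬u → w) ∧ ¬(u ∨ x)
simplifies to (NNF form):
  w ∧ ¬u ∧ ¬x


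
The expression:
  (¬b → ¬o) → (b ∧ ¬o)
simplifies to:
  (b ∧ ¬o) ∨ (o ∧ ¬b)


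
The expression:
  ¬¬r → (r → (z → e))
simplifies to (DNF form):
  e ∨ ¬r ∨ ¬z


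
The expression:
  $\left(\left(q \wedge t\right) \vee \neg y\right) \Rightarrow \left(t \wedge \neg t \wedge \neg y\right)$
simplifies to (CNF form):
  $y \wedge \left(\neg q \vee \neg t\right)$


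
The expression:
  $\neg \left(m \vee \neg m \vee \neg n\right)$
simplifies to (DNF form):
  $\text{False}$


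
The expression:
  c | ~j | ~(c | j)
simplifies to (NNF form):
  c | ~j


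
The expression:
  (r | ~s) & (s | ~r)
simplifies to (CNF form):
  (r | ~r) & (r | ~s) & (s | ~r) & (s | ~s)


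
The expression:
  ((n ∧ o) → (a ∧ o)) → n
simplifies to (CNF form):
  n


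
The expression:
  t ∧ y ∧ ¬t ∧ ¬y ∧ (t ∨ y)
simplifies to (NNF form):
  False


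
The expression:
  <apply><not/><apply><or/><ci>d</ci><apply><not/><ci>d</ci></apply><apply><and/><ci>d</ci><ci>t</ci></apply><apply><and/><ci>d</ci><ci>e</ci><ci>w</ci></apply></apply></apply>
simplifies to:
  <false/>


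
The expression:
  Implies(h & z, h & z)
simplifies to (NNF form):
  True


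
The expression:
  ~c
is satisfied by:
  {c: False}


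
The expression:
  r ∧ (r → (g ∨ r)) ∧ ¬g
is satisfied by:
  {r: True, g: False}


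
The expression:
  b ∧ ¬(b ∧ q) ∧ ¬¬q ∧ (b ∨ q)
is never true.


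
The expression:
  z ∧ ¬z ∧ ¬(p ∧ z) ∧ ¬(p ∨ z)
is never true.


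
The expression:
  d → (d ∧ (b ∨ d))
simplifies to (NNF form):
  True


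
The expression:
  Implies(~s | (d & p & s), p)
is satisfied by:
  {p: True, s: True}
  {p: True, s: False}
  {s: True, p: False}


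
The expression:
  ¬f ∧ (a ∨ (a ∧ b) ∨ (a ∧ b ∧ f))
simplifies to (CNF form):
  a ∧ ¬f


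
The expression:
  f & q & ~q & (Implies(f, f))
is never true.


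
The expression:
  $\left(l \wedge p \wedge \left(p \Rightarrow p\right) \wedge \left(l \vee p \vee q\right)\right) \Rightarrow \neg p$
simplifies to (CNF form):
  $\neg l \vee \neg p$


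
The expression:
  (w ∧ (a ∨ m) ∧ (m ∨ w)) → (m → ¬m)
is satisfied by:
  {w: False, m: False}
  {m: True, w: False}
  {w: True, m: False}


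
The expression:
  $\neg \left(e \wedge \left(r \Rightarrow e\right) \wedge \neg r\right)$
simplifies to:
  $r \vee \neg e$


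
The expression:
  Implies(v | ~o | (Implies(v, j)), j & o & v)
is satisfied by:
  {j: True, o: True, v: True}


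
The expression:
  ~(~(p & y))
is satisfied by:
  {p: True, y: True}


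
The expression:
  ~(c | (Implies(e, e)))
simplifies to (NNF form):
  False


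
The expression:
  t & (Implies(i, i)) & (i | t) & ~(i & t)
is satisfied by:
  {t: True, i: False}


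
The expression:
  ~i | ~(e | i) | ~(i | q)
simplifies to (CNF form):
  ~i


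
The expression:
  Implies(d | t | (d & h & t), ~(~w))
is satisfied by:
  {w: True, t: False, d: False}
  {d: True, w: True, t: False}
  {w: True, t: True, d: False}
  {d: True, w: True, t: True}
  {d: False, t: False, w: False}


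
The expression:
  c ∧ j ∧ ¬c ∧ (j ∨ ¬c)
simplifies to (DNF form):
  False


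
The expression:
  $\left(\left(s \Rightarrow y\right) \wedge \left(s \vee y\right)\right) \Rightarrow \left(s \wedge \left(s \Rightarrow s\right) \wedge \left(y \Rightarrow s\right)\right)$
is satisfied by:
  {s: True, y: False}
  {y: False, s: False}
  {y: True, s: True}


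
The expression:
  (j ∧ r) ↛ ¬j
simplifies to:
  j ∧ r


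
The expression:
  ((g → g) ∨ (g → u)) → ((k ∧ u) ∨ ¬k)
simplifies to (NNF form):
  u ∨ ¬k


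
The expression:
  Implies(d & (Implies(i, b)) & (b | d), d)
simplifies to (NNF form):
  True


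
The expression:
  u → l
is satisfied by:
  {l: True, u: False}
  {u: False, l: False}
  {u: True, l: True}


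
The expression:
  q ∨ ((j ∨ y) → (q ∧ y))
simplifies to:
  q ∨ (¬j ∧ ¬y)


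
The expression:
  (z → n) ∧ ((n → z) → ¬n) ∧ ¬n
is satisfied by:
  {n: False, z: False}


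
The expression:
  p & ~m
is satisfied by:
  {p: True, m: False}


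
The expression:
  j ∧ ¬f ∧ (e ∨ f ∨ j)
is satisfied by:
  {j: True, f: False}


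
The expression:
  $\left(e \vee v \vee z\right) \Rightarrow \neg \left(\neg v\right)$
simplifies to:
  $v \vee \left(\neg e \wedge \neg z\right)$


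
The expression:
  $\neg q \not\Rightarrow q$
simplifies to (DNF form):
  $\neg q$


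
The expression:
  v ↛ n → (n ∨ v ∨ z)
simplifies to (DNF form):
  True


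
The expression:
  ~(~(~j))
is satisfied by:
  {j: False}


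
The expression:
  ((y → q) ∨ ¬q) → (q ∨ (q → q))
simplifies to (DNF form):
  True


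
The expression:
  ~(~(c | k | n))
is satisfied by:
  {n: True, k: True, c: True}
  {n: True, k: True, c: False}
  {n: True, c: True, k: False}
  {n: True, c: False, k: False}
  {k: True, c: True, n: False}
  {k: True, c: False, n: False}
  {c: True, k: False, n: False}


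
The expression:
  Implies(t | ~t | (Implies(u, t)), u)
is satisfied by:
  {u: True}


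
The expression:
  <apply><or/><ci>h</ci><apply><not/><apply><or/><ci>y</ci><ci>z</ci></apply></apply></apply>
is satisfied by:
  {h: True, z: False, y: False}
  {y: True, h: True, z: False}
  {h: True, z: True, y: False}
  {y: True, h: True, z: True}
  {y: False, z: False, h: False}


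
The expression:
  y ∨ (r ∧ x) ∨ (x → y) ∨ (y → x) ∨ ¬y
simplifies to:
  True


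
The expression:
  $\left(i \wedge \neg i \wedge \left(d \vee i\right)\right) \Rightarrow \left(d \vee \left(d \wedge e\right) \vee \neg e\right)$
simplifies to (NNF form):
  $\text{True}$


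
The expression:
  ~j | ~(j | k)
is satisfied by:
  {j: False}


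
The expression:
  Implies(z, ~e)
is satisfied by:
  {e: False, z: False}
  {z: True, e: False}
  {e: True, z: False}


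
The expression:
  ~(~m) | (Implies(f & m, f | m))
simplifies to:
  True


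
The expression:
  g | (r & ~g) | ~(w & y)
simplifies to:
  g | r | ~w | ~y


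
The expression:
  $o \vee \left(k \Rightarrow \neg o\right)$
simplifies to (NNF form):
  $\text{True}$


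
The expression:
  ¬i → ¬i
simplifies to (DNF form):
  True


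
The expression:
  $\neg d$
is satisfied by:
  {d: False}


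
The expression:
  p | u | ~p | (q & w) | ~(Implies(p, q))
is always true.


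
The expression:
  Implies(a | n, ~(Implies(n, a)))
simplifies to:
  ~a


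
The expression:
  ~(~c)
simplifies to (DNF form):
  c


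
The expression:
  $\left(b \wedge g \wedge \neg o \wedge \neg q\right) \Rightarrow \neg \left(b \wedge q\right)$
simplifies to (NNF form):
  $\text{True}$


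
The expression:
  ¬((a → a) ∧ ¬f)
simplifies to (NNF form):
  f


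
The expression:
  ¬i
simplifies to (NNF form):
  ¬i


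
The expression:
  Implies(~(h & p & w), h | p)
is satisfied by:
  {p: True, h: True}
  {p: True, h: False}
  {h: True, p: False}


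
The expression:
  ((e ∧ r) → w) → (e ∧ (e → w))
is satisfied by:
  {r: True, w: True, e: True}
  {r: True, e: True, w: False}
  {w: True, e: True, r: False}


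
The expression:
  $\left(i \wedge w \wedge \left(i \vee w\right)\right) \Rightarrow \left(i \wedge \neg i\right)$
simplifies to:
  $\neg i \vee \neg w$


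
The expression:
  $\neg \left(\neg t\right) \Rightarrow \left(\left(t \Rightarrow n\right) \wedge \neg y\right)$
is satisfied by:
  {n: True, t: False, y: False}
  {n: False, t: False, y: False}
  {y: True, n: True, t: False}
  {y: True, n: False, t: False}
  {t: True, n: True, y: False}


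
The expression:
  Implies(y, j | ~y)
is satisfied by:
  {j: True, y: False}
  {y: False, j: False}
  {y: True, j: True}


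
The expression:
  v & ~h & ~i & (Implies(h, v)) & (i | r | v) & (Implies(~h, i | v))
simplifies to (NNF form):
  v & ~h & ~i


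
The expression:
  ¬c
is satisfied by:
  {c: False}


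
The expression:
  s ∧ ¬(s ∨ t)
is never true.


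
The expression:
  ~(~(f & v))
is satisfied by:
  {f: True, v: True}


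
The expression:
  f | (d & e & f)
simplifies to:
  f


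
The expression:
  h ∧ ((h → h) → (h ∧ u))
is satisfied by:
  {h: True, u: True}


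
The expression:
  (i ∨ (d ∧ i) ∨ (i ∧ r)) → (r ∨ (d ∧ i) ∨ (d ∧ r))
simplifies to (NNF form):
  d ∨ r ∨ ¬i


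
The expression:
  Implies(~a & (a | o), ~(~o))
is always true.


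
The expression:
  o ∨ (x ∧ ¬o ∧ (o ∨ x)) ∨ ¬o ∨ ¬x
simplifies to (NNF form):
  True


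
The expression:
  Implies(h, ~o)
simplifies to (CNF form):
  ~h | ~o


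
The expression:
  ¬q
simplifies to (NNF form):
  ¬q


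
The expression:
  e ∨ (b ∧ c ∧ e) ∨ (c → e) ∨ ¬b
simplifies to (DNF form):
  e ∨ ¬b ∨ ¬c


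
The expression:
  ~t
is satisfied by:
  {t: False}


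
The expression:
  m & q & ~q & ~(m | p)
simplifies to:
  False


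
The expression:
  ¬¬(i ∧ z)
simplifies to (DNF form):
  i ∧ z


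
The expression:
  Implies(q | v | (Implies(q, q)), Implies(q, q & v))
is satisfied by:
  {v: True, q: False}
  {q: False, v: False}
  {q: True, v: True}


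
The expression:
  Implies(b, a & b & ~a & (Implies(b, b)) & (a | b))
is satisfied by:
  {b: False}


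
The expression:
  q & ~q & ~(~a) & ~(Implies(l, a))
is never true.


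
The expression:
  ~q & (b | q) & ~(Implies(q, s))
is never true.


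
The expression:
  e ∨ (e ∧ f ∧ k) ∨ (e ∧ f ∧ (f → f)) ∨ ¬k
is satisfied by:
  {e: True, k: False}
  {k: False, e: False}
  {k: True, e: True}


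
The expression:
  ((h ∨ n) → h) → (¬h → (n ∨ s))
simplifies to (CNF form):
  h ∨ n ∨ s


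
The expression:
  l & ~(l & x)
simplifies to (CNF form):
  l & ~x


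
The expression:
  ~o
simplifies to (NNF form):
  ~o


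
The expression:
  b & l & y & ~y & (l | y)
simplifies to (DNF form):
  False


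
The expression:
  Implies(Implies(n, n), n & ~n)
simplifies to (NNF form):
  False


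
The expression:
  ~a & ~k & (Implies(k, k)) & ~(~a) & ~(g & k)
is never true.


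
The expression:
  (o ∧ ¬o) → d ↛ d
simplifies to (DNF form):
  True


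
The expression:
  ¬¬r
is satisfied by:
  {r: True}


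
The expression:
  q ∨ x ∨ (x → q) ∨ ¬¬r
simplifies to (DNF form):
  True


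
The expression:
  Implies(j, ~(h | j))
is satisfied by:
  {j: False}


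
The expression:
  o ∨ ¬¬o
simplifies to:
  o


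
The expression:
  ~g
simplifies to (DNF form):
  ~g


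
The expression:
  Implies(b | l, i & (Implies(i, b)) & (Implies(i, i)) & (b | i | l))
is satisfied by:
  {i: True, l: False, b: False}
  {l: False, b: False, i: False}
  {b: True, i: True, l: False}
  {b: True, i: True, l: True}


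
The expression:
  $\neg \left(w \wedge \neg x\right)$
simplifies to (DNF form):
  $x \vee \neg w$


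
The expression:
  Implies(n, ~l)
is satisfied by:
  {l: False, n: False}
  {n: True, l: False}
  {l: True, n: False}


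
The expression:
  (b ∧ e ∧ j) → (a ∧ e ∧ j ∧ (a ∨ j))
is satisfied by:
  {a: True, e: False, b: False, j: False}
  {a: False, e: False, b: False, j: False}
  {j: True, a: True, e: False, b: False}
  {j: True, a: False, e: False, b: False}
  {a: True, b: True, j: False, e: False}
  {b: True, j: False, e: False, a: False}
  {j: True, b: True, a: True, e: False}
  {j: True, b: True, a: False, e: False}
  {a: True, e: True, j: False, b: False}
  {e: True, j: False, b: False, a: False}
  {a: True, j: True, e: True, b: False}
  {j: True, e: True, a: False, b: False}
  {a: True, b: True, e: True, j: False}
  {b: True, e: True, j: False, a: False}
  {j: True, b: True, e: True, a: True}


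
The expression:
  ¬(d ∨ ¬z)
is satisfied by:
  {z: True, d: False}


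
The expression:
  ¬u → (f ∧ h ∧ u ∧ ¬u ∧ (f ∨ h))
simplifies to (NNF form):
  u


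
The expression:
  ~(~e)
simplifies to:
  e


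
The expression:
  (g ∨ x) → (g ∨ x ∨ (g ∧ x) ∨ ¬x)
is always true.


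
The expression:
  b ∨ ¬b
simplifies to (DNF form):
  True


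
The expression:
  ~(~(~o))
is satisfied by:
  {o: False}


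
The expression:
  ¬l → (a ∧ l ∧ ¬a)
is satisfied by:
  {l: True}


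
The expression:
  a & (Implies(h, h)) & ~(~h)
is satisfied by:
  {a: True, h: True}


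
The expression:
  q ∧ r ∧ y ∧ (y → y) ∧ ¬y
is never true.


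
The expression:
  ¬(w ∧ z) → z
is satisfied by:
  {z: True}


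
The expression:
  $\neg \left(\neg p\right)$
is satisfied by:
  {p: True}


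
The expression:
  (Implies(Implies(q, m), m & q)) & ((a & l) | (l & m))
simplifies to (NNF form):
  l & q & (a | m)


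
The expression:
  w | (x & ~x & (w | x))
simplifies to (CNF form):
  w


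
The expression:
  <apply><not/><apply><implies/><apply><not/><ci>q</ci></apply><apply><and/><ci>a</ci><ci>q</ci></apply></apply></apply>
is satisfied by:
  {q: False}


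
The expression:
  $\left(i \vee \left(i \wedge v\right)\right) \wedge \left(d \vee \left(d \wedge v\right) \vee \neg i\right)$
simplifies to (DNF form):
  $d \wedge i$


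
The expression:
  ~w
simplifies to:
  ~w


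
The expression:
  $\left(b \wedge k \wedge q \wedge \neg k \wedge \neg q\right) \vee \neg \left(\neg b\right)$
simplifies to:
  $b$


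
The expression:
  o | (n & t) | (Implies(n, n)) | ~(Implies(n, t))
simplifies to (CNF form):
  True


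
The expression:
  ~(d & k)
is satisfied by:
  {k: False, d: False}
  {d: True, k: False}
  {k: True, d: False}


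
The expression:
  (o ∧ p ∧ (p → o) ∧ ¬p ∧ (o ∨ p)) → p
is always true.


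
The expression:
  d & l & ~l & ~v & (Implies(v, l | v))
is never true.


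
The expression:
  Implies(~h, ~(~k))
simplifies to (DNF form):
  h | k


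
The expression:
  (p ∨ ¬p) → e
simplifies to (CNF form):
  e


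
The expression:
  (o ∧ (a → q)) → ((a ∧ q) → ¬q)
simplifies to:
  ¬a ∨ ¬o ∨ ¬q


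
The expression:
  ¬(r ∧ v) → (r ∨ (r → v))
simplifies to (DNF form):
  True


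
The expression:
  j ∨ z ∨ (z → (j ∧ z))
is always true.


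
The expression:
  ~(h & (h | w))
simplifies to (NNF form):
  ~h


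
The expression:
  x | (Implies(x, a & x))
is always true.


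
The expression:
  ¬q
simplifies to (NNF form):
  ¬q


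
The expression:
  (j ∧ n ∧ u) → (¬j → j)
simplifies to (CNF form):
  True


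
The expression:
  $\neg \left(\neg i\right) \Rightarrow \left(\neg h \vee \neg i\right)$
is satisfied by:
  {h: False, i: False}
  {i: True, h: False}
  {h: True, i: False}


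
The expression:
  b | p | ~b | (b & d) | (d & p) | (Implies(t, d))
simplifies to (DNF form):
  True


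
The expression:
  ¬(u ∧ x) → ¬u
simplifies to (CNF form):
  x ∨ ¬u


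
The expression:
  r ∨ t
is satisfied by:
  {r: True, t: True}
  {r: True, t: False}
  {t: True, r: False}


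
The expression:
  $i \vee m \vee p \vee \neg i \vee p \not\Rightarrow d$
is always true.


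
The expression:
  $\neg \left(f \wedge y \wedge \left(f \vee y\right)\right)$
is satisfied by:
  {y: False, f: False}
  {f: True, y: False}
  {y: True, f: False}


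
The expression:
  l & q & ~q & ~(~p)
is never true.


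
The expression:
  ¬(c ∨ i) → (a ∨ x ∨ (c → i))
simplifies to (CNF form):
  True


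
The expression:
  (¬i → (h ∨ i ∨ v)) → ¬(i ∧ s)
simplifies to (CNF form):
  ¬i ∨ ¬s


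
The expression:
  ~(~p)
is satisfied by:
  {p: True}


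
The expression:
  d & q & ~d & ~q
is never true.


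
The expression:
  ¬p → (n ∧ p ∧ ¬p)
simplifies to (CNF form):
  p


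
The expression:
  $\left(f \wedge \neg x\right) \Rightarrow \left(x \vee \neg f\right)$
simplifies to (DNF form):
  $x \vee \neg f$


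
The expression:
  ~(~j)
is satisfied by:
  {j: True}


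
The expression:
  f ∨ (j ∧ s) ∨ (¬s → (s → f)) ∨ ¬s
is always true.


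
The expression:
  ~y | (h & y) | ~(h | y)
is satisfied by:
  {h: True, y: False}
  {y: False, h: False}
  {y: True, h: True}


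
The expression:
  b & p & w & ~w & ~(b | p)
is never true.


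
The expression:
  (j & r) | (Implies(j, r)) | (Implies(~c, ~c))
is always true.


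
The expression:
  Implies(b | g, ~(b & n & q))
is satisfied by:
  {q: False, n: False, b: False}
  {b: True, q: False, n: False}
  {n: True, q: False, b: False}
  {b: True, n: True, q: False}
  {q: True, b: False, n: False}
  {b: True, q: True, n: False}
  {n: True, q: True, b: False}


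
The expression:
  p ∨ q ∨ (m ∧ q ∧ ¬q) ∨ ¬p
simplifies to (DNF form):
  True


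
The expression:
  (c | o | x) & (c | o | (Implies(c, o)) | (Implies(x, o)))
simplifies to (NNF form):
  c | o | x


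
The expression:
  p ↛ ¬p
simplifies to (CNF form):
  p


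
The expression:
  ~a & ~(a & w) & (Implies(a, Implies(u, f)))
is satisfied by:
  {a: False}


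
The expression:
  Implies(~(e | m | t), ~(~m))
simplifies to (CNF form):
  e | m | t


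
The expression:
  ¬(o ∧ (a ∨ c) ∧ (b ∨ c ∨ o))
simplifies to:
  (¬a ∧ ¬c) ∨ ¬o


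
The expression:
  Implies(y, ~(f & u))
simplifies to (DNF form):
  ~f | ~u | ~y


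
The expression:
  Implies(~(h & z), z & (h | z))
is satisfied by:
  {z: True}


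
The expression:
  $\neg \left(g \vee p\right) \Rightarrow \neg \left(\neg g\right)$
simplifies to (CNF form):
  $g \vee p$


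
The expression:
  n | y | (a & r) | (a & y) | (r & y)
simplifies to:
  n | y | (a & r)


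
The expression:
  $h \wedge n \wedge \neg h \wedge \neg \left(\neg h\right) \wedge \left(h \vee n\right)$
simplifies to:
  $\text{False}$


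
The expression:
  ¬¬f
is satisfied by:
  {f: True}


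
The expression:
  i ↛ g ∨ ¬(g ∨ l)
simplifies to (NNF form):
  ¬g ∧ (i ∨ ¬l)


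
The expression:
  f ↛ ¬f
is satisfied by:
  {f: True}


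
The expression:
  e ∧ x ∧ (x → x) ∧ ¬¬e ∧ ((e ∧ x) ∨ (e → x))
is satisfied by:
  {e: True, x: True}


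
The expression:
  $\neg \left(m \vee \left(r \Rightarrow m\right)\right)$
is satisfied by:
  {r: True, m: False}


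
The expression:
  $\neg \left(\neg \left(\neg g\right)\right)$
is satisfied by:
  {g: False}


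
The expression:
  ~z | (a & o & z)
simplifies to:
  ~z | (a & o)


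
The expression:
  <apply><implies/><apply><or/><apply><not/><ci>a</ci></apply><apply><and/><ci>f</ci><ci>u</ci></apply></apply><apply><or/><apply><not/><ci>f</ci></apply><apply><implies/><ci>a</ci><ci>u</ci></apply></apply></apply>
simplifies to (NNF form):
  <true/>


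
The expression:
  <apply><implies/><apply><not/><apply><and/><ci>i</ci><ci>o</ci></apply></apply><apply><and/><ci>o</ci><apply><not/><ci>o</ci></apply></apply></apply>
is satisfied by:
  {i: True, o: True}


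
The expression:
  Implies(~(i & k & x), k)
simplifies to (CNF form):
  k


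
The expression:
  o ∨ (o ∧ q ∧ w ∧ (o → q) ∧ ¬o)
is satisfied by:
  {o: True}


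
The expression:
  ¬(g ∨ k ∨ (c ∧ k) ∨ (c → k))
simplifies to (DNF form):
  c ∧ ¬g ∧ ¬k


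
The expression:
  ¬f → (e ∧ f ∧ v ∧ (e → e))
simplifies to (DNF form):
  f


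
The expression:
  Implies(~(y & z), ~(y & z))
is always true.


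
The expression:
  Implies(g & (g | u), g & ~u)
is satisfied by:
  {g: False, u: False}
  {u: True, g: False}
  {g: True, u: False}


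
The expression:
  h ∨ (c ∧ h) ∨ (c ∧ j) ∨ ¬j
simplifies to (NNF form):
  c ∨ h ∨ ¬j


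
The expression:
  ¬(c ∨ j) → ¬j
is always true.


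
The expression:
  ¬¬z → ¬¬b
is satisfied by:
  {b: True, z: False}
  {z: False, b: False}
  {z: True, b: True}


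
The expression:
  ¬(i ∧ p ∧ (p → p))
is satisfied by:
  {p: False, i: False}
  {i: True, p: False}
  {p: True, i: False}


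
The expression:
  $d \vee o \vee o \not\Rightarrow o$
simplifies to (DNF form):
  $d \vee o$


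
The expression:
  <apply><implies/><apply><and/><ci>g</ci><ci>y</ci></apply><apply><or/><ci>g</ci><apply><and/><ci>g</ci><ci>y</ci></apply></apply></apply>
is always true.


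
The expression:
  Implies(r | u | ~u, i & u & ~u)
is never true.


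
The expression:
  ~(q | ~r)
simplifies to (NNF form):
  r & ~q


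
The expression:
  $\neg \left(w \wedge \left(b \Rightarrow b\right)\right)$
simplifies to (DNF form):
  $\neg w$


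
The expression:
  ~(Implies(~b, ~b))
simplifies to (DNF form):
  False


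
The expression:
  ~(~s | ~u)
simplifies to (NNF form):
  s & u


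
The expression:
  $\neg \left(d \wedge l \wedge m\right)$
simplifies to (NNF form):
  $\neg d \vee \neg l \vee \neg m$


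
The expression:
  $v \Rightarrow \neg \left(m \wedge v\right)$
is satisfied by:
  {m: False, v: False}
  {v: True, m: False}
  {m: True, v: False}


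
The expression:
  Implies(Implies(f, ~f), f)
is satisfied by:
  {f: True}


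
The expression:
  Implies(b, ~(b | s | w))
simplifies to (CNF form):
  ~b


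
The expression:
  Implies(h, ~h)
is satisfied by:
  {h: False}


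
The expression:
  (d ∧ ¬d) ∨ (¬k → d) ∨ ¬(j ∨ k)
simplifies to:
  d ∨ k ∨ ¬j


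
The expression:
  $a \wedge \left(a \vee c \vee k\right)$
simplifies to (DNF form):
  $a$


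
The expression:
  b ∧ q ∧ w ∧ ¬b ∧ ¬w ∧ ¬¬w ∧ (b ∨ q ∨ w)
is never true.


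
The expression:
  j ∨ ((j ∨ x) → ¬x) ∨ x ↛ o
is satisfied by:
  {j: True, o: False, x: False}
  {j: False, o: False, x: False}
  {x: True, j: True, o: False}
  {x: True, j: False, o: False}
  {o: True, j: True, x: False}
  {o: True, j: False, x: False}
  {o: True, x: True, j: True}


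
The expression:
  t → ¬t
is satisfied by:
  {t: False}


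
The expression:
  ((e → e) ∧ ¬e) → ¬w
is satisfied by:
  {e: True, w: False}
  {w: False, e: False}
  {w: True, e: True}


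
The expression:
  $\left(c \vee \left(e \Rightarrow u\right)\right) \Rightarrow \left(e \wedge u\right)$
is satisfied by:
  {u: True, e: True, c: False}
  {e: True, c: False, u: False}
  {u: True, c: True, e: True}


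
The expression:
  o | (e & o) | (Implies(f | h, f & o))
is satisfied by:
  {o: True, f: False, h: False}
  {o: True, h: True, f: False}
  {o: True, f: True, h: False}
  {o: True, h: True, f: True}
  {h: False, f: False, o: False}


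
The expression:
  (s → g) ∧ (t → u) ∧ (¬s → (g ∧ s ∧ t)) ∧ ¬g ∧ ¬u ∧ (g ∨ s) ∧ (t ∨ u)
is never true.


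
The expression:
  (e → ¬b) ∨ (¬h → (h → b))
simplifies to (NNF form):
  True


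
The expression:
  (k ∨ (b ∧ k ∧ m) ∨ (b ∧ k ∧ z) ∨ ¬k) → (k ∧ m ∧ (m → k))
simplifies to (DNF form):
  k ∧ m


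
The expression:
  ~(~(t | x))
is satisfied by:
  {x: True, t: True}
  {x: True, t: False}
  {t: True, x: False}


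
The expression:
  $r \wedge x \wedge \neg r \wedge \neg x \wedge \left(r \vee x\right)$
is never true.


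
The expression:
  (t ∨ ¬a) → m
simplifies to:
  m ∨ (a ∧ ¬t)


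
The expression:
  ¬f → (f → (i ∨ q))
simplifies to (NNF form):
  True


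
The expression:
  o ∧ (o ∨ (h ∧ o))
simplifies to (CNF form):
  o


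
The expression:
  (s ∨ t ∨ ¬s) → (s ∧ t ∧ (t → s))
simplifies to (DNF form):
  s ∧ t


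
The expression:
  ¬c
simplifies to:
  ¬c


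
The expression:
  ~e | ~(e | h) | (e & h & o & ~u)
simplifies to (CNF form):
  (h | ~e) & (o | ~e) & (~e | ~u)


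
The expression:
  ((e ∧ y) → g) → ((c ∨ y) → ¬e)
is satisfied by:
  {g: False, e: False, c: False, y: False}
  {y: True, g: False, e: False, c: False}
  {c: True, g: False, e: False, y: False}
  {y: True, c: True, g: False, e: False}
  {g: True, y: False, e: False, c: False}
  {y: True, g: True, e: False, c: False}
  {c: True, g: True, y: False, e: False}
  {y: True, c: True, g: True, e: False}
  {e: True, c: False, g: False, y: False}
  {e: True, y: True, c: False, g: False}
  {y: True, e: True, c: True, g: False}
  {e: True, g: True, y: False, c: False}


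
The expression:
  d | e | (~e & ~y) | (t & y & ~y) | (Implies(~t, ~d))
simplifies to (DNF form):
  True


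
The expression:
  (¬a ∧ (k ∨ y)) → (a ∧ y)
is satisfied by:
  {a: True, k: False, y: False}
  {a: True, y: True, k: False}
  {a: True, k: True, y: False}
  {a: True, y: True, k: True}
  {y: False, k: False, a: False}


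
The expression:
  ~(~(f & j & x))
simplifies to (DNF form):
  f & j & x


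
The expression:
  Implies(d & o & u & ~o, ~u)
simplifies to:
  True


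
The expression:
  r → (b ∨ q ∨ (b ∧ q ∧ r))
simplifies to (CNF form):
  b ∨ q ∨ ¬r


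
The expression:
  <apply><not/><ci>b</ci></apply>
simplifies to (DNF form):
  <apply><not/><ci>b</ci></apply>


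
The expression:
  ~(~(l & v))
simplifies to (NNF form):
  l & v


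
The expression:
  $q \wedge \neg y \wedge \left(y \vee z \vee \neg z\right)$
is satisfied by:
  {q: True, y: False}


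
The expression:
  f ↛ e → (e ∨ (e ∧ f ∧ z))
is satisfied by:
  {e: True, f: False}
  {f: False, e: False}
  {f: True, e: True}


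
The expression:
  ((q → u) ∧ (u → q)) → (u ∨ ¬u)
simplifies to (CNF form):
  True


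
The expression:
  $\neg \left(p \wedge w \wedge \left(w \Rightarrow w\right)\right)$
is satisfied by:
  {p: False, w: False}
  {w: True, p: False}
  {p: True, w: False}


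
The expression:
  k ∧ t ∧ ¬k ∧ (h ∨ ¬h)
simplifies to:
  False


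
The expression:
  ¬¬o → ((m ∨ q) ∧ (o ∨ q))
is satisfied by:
  {q: True, m: True, o: False}
  {q: True, o: False, m: False}
  {m: True, o: False, q: False}
  {m: False, o: False, q: False}
  {q: True, m: True, o: True}
  {q: True, o: True, m: False}
  {m: True, o: True, q: False}


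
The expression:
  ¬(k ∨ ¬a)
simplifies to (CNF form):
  a ∧ ¬k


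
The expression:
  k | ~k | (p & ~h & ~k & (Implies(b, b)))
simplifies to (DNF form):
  True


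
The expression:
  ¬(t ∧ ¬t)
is always true.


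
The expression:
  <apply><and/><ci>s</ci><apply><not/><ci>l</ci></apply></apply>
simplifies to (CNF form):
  <apply><and/><ci>s</ci><apply><not/><ci>l</ci></apply></apply>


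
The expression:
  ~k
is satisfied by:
  {k: False}


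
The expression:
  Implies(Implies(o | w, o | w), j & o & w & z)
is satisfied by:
  {z: True, j: True, w: True, o: True}


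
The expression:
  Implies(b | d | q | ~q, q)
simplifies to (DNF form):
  q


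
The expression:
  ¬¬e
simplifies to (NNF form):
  e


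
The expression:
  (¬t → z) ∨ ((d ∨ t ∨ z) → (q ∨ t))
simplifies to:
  q ∨ t ∨ z ∨ ¬d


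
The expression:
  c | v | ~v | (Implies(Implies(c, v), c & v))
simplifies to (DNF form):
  True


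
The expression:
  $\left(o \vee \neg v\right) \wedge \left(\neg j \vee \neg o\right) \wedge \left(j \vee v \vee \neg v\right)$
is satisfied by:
  {v: False, o: False, j: False}
  {j: True, v: False, o: False}
  {o: True, v: False, j: False}
  {o: True, v: True, j: False}


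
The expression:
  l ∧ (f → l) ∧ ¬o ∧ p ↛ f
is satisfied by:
  {p: True, l: True, o: False, f: False}


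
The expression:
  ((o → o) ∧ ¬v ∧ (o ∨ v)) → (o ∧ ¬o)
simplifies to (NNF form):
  v ∨ ¬o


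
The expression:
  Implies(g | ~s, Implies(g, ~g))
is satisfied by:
  {g: False}


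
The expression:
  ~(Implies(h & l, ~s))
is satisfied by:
  {h: True, s: True, l: True}


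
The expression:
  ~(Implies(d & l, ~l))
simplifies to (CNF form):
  d & l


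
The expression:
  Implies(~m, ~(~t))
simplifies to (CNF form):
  m | t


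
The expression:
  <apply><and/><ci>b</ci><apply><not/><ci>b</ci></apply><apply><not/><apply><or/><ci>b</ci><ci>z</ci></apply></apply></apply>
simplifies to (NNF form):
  <false/>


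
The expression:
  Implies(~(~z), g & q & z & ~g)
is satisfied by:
  {z: False}


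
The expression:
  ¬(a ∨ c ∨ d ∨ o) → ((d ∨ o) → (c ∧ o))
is always true.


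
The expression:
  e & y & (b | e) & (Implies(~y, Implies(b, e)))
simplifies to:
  e & y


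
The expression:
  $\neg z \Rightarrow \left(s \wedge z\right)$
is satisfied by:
  {z: True}


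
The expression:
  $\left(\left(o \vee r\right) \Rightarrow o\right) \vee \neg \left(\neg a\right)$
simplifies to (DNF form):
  $a \vee o \vee \neg r$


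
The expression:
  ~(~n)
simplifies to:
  n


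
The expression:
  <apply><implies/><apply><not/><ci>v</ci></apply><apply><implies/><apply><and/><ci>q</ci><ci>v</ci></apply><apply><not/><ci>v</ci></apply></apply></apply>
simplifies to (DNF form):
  <true/>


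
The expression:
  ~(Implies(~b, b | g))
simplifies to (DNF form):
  ~b & ~g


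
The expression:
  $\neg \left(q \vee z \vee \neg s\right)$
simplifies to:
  $s \wedge \neg q \wedge \neg z$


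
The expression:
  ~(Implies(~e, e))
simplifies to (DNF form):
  ~e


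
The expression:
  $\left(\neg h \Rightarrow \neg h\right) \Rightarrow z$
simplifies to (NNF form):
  $z$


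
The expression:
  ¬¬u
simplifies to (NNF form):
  u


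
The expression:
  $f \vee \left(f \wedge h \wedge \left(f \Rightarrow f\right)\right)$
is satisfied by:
  {f: True}


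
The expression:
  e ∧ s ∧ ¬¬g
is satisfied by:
  {e: True, s: True, g: True}


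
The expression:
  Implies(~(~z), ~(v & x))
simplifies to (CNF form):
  ~v | ~x | ~z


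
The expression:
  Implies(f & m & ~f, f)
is always true.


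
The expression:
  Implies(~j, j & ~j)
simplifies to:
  j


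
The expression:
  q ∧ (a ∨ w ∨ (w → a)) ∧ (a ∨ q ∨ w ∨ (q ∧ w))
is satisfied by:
  {q: True}


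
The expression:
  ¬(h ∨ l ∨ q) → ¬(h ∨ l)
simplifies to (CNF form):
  True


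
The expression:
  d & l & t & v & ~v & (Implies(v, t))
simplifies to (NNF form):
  False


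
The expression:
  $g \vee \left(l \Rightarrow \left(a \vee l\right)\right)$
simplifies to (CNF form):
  $\text{True}$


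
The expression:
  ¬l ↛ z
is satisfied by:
  {z: True, l: False}
  {l: False, z: False}
  {l: True, z: True}


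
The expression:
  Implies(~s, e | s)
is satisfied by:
  {e: True, s: True}
  {e: True, s: False}
  {s: True, e: False}


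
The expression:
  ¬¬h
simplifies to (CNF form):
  h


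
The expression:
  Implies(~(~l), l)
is always true.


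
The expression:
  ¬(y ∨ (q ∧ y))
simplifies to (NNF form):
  ¬y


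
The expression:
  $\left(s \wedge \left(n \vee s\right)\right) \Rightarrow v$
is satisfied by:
  {v: True, s: False}
  {s: False, v: False}
  {s: True, v: True}


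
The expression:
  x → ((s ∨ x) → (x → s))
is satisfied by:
  {s: True, x: False}
  {x: False, s: False}
  {x: True, s: True}


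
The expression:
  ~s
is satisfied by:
  {s: False}


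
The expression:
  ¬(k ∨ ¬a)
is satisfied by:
  {a: True, k: False}


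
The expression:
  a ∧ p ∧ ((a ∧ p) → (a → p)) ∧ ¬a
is never true.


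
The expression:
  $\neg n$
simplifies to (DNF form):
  $\neg n$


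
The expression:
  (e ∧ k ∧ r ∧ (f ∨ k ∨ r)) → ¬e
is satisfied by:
  {k: False, e: False, r: False}
  {r: True, k: False, e: False}
  {e: True, k: False, r: False}
  {r: True, e: True, k: False}
  {k: True, r: False, e: False}
  {r: True, k: True, e: False}
  {e: True, k: True, r: False}


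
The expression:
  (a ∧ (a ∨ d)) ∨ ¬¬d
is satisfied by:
  {a: True, d: True}
  {a: True, d: False}
  {d: True, a: False}


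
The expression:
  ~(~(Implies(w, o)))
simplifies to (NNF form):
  o | ~w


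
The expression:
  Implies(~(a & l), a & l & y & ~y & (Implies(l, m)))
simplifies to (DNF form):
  a & l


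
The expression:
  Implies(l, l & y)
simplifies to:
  y | ~l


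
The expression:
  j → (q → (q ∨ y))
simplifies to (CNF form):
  True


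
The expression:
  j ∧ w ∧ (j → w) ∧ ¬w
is never true.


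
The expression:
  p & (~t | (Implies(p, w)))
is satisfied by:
  {p: True, w: True, t: False}
  {p: True, w: False, t: False}
  {p: True, t: True, w: True}


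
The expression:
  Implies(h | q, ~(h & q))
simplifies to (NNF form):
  ~h | ~q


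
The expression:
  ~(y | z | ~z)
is never true.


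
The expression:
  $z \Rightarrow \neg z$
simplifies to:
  $\neg z$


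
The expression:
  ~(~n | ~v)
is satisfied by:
  {n: True, v: True}


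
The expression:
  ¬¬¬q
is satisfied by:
  {q: False}


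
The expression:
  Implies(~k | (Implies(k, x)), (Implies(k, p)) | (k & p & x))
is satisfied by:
  {p: True, k: False, x: False}
  {k: False, x: False, p: False}
  {x: True, p: True, k: False}
  {x: True, k: False, p: False}
  {p: True, k: True, x: False}
  {k: True, p: False, x: False}
  {x: True, k: True, p: True}


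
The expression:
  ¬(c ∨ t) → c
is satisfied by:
  {t: True, c: True}
  {t: True, c: False}
  {c: True, t: False}


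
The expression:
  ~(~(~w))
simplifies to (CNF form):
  ~w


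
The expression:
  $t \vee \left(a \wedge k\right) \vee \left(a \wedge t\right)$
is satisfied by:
  {a: True, t: True, k: True}
  {a: True, t: True, k: False}
  {t: True, k: True, a: False}
  {t: True, k: False, a: False}
  {a: True, k: True, t: False}


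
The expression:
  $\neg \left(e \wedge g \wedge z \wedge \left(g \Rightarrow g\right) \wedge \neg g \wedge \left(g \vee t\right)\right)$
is always true.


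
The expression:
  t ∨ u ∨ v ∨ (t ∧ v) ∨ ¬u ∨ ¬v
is always true.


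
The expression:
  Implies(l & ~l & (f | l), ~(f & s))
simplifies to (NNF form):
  True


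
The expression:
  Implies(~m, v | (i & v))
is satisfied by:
  {m: True, v: True}
  {m: True, v: False}
  {v: True, m: False}


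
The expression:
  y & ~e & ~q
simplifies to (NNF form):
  y & ~e & ~q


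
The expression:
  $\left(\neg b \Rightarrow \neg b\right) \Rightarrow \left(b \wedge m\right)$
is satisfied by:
  {m: True, b: True}


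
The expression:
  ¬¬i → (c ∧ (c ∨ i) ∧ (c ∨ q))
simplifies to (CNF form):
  c ∨ ¬i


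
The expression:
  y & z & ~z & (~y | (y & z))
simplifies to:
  False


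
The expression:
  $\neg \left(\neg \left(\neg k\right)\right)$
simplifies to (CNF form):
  $\neg k$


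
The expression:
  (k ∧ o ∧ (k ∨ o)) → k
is always true.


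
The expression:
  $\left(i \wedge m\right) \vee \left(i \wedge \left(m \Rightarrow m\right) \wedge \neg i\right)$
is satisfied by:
  {m: True, i: True}


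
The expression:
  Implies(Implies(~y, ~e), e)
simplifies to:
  e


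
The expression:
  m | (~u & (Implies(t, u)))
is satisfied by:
  {m: True, t: False, u: False}
  {m: True, u: True, t: False}
  {m: True, t: True, u: False}
  {m: True, u: True, t: True}
  {u: False, t: False, m: False}


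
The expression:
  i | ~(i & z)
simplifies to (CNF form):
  True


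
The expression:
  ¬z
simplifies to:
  ¬z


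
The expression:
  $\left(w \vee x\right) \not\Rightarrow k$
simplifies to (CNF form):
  $\neg k \wedge \left(w \vee x\right)$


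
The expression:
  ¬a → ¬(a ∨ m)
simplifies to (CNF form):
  a ∨ ¬m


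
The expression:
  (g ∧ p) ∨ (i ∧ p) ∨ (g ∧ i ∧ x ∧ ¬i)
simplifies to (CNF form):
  p ∧ (g ∨ i)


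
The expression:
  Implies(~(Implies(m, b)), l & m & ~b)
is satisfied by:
  {b: True, l: True, m: False}
  {b: True, m: False, l: False}
  {l: True, m: False, b: False}
  {l: False, m: False, b: False}
  {b: True, l: True, m: True}
  {b: True, m: True, l: False}
  {l: True, m: True, b: False}


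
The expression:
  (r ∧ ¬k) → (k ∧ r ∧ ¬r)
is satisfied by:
  {k: True, r: False}
  {r: False, k: False}
  {r: True, k: True}


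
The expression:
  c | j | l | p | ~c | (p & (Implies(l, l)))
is always true.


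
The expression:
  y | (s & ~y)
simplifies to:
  s | y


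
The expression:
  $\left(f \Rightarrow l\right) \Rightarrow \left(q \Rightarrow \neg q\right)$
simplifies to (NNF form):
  $\left(f \wedge \neg l\right) \vee \neg q$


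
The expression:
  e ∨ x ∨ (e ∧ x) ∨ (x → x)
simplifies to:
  True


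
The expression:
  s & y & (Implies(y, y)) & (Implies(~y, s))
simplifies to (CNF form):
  s & y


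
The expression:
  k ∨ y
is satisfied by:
  {y: True, k: True}
  {y: True, k: False}
  {k: True, y: False}


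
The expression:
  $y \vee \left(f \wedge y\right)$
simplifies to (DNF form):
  $y$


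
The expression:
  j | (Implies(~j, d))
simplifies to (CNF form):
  d | j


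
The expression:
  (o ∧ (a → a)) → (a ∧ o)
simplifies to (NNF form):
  a ∨ ¬o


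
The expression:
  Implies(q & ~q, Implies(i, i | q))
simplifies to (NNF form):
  True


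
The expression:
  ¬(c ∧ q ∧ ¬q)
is always true.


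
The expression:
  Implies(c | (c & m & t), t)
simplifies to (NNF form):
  t | ~c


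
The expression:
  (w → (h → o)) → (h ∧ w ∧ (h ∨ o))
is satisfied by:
  {h: True, w: True}


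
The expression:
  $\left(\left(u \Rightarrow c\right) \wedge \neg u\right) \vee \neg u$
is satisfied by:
  {u: False}


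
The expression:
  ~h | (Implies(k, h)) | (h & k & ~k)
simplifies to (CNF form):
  True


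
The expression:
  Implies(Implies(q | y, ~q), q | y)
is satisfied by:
  {y: True, q: True}
  {y: True, q: False}
  {q: True, y: False}


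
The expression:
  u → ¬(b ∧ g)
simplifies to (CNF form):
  ¬b ∨ ¬g ∨ ¬u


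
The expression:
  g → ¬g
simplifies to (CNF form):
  ¬g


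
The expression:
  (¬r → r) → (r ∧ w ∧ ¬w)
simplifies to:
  ¬r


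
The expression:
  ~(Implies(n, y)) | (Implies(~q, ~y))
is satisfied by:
  {q: True, y: False}
  {y: False, q: False}
  {y: True, q: True}
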